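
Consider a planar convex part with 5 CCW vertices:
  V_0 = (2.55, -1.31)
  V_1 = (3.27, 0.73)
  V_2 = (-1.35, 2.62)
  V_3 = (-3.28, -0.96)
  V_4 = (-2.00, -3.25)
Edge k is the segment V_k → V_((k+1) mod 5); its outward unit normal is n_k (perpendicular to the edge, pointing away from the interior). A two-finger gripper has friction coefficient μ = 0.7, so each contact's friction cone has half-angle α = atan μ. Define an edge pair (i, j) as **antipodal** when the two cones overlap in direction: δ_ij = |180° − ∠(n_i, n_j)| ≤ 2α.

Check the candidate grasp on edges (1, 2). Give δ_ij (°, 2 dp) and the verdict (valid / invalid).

δ = 96.08°, invalid

α = atan 0.7 = 34.99°;  2α = 69.98°
edge 1: e_1 = (-4.62, +1.89);  n_1 = (+0.3786, +0.9255)
edge 2: e_2 = (-1.93, -3.58);  n_2 = (-0.8802, +0.4745)
∠(n_1, n_2) = 83.92°
δ = |180° − 83.92°| = 96.08°
96.08° > 2α = 69.98°  →  invalid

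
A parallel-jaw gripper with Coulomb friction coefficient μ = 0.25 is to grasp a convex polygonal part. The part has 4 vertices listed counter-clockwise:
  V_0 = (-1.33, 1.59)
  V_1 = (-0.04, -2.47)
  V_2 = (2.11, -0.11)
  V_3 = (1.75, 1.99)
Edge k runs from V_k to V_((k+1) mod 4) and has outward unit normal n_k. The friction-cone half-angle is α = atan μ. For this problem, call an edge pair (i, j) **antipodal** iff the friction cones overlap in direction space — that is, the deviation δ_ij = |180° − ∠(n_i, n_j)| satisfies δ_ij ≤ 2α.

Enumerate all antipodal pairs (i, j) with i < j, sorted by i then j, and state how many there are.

α = atan 0.25 = 14.04°;  2α = 28.07°
n_0 = (-0.9530, -0.3028)
n_1 = (+0.7392, -0.6735)
n_2 = (+0.9856, +0.1690)
n_3 = (-0.1288, +0.9917)
  (0,1): δ = 59.96°  ·
  (0,2): δ = 7.90°  ✓
  (0,3): δ = 79.77°  ·
  (1,2): δ = 127.94°  ·
  (1,3): δ = 40.27°  ·
  (2,3): δ = 92.33°  ·
antipodal pairs: 1

count = 1; pairs: (0,2)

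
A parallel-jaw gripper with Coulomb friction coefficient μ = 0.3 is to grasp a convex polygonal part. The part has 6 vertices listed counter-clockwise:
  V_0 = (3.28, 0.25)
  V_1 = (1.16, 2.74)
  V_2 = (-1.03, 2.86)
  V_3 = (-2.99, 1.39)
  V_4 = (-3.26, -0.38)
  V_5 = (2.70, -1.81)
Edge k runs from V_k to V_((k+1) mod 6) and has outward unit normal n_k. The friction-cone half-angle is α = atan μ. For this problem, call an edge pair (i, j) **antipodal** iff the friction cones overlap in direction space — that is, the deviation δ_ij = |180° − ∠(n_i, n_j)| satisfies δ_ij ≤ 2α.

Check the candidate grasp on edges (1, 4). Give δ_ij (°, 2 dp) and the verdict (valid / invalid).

α = atan 0.3 = 16.70°;  2α = 33.40°
edge 1: e_1 = (-2.19, +0.12);  n_1 = (+0.0547, +0.9985)
edge 4: e_4 = (+5.96, -1.43);  n_4 = (-0.2333, -0.9724)
∠(n_1, n_4) = 169.64°
δ = |180° − 169.64°| = 10.36°
10.36° ≤ 2α = 33.40°  →  valid

δ = 10.36°, valid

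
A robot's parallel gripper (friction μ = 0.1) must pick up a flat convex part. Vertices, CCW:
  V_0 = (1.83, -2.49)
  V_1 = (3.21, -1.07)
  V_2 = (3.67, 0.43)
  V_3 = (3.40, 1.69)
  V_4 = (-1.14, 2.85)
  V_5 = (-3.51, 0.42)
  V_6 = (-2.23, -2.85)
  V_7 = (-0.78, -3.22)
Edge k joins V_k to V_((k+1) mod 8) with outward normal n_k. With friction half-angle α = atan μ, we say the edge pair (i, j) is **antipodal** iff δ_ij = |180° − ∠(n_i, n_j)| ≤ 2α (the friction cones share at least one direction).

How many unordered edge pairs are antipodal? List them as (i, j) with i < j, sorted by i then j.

α = atan 0.1 = 5.71°;  2α = 11.42°
n_0 = (+0.7171, -0.6969)
n_1 = (+0.9561, -0.2932)
n_2 = (+0.9778, +0.2095)
n_3 = (+0.2476, +0.9689)
n_4 = (-0.7159, +0.6982)
n_5 = (-0.9312, -0.3645)
n_6 = (-0.2472, -0.9690)
n_7 = (+0.2694, -0.9630)
  (0,1): δ = 152.87°  ·
  (0,2): δ = 123.72°  ·
  (0,3): δ = 60.15°  ·
  (0,4): δ = 0.10°  ✓
  (0,5): δ = 65.56°  ·
  (0,6): δ = 119.87°  ·
  (0,7): δ = 149.81°  ·
  (1,2): δ = 150.86°  ·
  (1,3): δ = 87.28°  ·
  (1,4): δ = 27.23°  ·
  (1,5): δ = 38.43°  ·
  (1,6): δ = 92.73°  ·
  (1,7): δ = 122.67°  ·
  (2,3): δ = 116.43°  ·
  (2,4): δ = 56.38°  ·
  (2,5): δ = 9.28°  ✓
  (2,6): δ = 63.59°  ·
  (2,7): δ = 93.53°  ·
  (3,4): δ = 119.95°  ·
  (3,5): δ = 54.29°  ·
  (3,6): δ = 0.02°  ✓
  (3,7): δ = 29.96°  ·
  (4,5): δ = 114.34°  ·
  (4,6): δ = 60.03°  ·
  (4,7): δ = 30.09°  ·
  (5,6): δ = 125.69°  ·
  (5,7): δ = 95.75°  ·
  (6,7): δ = 150.06°  ·
antipodal pairs: 3

count = 3; pairs: (0,4), (2,5), (3,6)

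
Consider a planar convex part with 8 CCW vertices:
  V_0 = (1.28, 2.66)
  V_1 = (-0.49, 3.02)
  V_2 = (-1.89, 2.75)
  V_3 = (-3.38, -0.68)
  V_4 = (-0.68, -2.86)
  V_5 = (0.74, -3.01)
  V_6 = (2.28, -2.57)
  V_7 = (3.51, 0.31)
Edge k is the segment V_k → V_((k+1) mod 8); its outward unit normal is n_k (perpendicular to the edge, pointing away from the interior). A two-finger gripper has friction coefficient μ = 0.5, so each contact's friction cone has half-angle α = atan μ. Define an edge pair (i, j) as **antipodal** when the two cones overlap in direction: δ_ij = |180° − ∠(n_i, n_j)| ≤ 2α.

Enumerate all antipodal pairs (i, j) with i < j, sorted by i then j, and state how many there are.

count = 10; pairs: (0,3), (0,4), (0,5), (1,3), (1,4), (1,5), (2,5), (2,6), (3,7), (4,7)

α = atan 0.5 = 26.57°;  2α = 53.13°
n_0 = (+0.1993, +0.9799)
n_1 = (-0.1894, +0.9819)
n_2 = (-0.9172, +0.3984)
n_3 = (-0.6282, -0.7780)
n_4 = (-0.1050, -0.9945)
n_5 = (+0.2747, -0.9615)
n_6 = (+0.9196, -0.3928)
n_7 = (+0.7254, +0.6883)
  (0,1): δ = 157.59°  ·
  (0,2): δ = 101.98°  ·
  (0,3): δ = 27.42°  ✓
  (0,4): δ = 5.47°  ✓
  (0,5): δ = 27.44°  ✓
  (0,6): δ = 78.37°  ·
  (0,7): δ = 145.00°  ·
  (1,2): δ = 124.40°  ·
  (1,3): δ = 49.83°  ✓
  (1,4): δ = 16.95°  ✓
  (1,5): δ = 5.03°  ✓
  (1,6): δ = 55.96°  ·
  (1,7): δ = 122.58°  ·
  (2,3): δ = 105.44°  ·
  (2,4): δ = 72.55°  ·
  (2,5): δ = 50.57°  ✓
  (2,6): δ = 0.35°  ✓
  (2,7): δ = 66.98°  ·
  (3,4): δ = 147.11°  ·
  (3,5): δ = 125.14°  ·
  (3,6): δ = 74.21°  ·
  (3,7): δ = 7.58°  ✓
  (4,5): δ = 158.02°  ·
  (4,6): δ = 107.10°  ·
  (4,7): δ = 40.47°  ✓
  (5,6): δ = 129.07°  ·
  (5,7): δ = 62.45°  ·
  (6,7): δ = 113.37°  ·
antipodal pairs: 10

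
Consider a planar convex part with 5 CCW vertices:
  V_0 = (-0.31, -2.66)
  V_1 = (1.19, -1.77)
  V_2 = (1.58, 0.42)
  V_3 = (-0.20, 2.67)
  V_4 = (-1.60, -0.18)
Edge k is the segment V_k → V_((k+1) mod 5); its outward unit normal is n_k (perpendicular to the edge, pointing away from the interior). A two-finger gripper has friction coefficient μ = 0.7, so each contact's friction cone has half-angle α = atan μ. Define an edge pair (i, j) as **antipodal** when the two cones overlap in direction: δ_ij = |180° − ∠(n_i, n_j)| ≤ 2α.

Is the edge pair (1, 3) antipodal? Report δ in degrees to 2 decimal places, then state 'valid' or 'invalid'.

δ = 16.06°, valid

α = atan 0.7 = 34.99°;  2α = 69.98°
edge 1: e_1 = (+0.39, +2.19);  n_1 = (+0.9845, -0.1753)
edge 3: e_3 = (-1.40, -2.85);  n_3 = (-0.8976, +0.4409)
∠(n_1, n_3) = 163.94°
δ = |180° − 163.94°| = 16.06°
16.06° ≤ 2α = 69.98°  →  valid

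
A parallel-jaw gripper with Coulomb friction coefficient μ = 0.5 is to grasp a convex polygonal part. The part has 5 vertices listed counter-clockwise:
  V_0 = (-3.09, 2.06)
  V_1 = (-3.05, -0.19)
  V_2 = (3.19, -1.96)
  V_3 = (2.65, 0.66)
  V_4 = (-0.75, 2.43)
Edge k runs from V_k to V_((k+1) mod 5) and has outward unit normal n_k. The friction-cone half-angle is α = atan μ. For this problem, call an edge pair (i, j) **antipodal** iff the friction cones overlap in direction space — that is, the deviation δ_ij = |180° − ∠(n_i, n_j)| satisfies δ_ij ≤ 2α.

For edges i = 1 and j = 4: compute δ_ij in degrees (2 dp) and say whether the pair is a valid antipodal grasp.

δ = 24.82°, valid

α = atan 0.5 = 26.57°;  2α = 53.13°
edge 1: e_1 = (+6.24, -1.77);  n_1 = (-0.2729, -0.9620)
edge 4: e_4 = (-2.34, -0.37);  n_4 = (-0.1562, +0.9877)
∠(n_1, n_4) = 155.18°
δ = |180° − 155.18°| = 24.82°
24.82° ≤ 2α = 53.13°  →  valid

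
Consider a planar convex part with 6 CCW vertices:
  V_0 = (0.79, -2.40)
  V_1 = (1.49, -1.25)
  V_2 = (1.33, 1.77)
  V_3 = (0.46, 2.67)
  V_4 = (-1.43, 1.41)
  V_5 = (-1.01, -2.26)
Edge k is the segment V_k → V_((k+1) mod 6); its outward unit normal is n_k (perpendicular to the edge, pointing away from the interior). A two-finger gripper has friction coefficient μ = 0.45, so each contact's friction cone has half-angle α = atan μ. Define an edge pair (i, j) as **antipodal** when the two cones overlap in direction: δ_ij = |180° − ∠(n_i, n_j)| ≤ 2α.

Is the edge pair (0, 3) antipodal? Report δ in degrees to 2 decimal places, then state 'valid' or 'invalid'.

α = atan 0.45 = 24.23°;  2α = 48.46°
edge 0: e_0 = (+0.70, +1.15);  n_0 = (+0.8542, -0.5199)
edge 3: e_3 = (-1.89, -1.26);  n_3 = (-0.5547, +0.8321)
∠(n_0, n_3) = 155.02°
δ = |180° − 155.02°| = 24.98°
24.98° ≤ 2α = 48.46°  →  valid

δ = 24.98°, valid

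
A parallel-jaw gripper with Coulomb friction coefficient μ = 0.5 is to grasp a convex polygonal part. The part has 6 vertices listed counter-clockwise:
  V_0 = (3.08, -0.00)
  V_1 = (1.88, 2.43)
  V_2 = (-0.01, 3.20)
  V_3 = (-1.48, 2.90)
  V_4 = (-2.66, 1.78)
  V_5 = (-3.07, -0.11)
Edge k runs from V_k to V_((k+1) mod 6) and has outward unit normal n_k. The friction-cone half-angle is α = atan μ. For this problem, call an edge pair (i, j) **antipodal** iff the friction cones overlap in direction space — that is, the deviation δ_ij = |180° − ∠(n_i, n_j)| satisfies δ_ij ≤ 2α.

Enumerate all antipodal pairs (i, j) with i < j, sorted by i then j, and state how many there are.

count = 4; pairs: (0,4), (1,5), (2,5), (3,5)

α = atan 0.5 = 26.57°;  2α = 53.13°
n_0 = (+0.8966, +0.4428)
n_1 = (+0.3773, +0.9261)
n_2 = (-0.2000, +0.9798)
n_3 = (-0.6884, +0.7253)
n_4 = (-0.9773, +0.2120)
n_5 = (+0.0179, -0.9998)
  (0,1): δ = 138.45°  ·
  (0,2): δ = 104.75°  ·
  (0,3): δ = 72.78°  ·
  (0,4): δ = 38.52°  ✓
  (0,5): δ = 64.74°  ·
  (1,2): δ = 146.30°  ·
  (1,3): δ = 114.33°  ·
  (1,4): δ = 80.07°  ·
  (1,5): δ = 23.19°  ✓
  (2,3): δ = 148.03°  ·
  (2,4): δ = 113.77°  ·
  (2,5): δ = 10.51°  ✓
  (3,4): δ = 145.75°  ·
  (3,5): δ = 42.48°  ✓
  (4,5): δ = 76.74°  ·
antipodal pairs: 4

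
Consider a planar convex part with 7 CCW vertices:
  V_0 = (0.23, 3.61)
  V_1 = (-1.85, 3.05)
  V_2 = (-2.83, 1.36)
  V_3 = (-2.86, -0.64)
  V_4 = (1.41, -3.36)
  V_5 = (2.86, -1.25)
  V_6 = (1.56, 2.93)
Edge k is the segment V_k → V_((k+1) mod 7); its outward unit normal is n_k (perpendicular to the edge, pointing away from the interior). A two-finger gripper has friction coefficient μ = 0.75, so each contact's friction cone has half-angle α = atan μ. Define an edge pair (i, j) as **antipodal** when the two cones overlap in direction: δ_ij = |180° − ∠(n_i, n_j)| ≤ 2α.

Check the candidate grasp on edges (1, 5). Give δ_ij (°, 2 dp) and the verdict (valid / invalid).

δ = 47.38°, valid

α = atan 0.75 = 36.87°;  2α = 73.74°
edge 1: e_1 = (-0.98, -1.69);  n_1 = (-0.8651, +0.5016)
edge 5: e_5 = (-1.30, +4.18);  n_5 = (+0.9549, +0.2970)
∠(n_1, n_5) = 132.62°
δ = |180° − 132.62°| = 47.38°
47.38° ≤ 2α = 73.74°  →  valid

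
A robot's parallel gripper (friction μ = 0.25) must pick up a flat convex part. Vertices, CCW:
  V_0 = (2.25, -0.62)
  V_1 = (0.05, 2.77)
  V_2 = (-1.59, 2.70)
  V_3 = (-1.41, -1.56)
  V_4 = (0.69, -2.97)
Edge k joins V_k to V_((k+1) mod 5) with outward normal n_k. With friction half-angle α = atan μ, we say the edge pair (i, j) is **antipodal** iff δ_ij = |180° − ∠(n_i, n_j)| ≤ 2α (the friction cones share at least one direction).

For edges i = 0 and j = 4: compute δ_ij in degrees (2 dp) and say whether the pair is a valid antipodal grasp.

α = atan 0.25 = 14.04°;  2α = 28.07°
edge 0: e_0 = (-2.20, +3.39);  n_0 = (+0.8388, +0.5444)
edge 4: e_4 = (+1.56, +2.35);  n_4 = (+0.8331, -0.5531)
∠(n_0, n_4) = 66.56°
δ = |180° − 66.56°| = 113.44°
113.44° > 2α = 28.07°  →  invalid

δ = 113.44°, invalid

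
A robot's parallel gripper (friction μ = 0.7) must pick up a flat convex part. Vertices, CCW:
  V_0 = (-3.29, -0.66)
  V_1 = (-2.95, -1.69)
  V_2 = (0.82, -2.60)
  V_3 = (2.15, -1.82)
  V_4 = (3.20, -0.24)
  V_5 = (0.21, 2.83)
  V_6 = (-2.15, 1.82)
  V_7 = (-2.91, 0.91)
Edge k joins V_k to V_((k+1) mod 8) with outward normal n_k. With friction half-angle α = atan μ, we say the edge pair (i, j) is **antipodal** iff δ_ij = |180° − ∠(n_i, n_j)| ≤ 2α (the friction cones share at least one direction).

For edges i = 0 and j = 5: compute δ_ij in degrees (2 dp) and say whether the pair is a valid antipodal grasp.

α = atan 0.7 = 34.99°;  2α = 69.98°
edge 0: e_0 = (+0.34, -1.03);  n_0 = (-0.9496, -0.3135)
edge 5: e_5 = (-2.36, -1.01);  n_5 = (-0.3934, +0.9193)
∠(n_0, n_5) = 85.10°
δ = |180° − 85.10°| = 94.90°
94.90° > 2α = 69.98°  →  invalid

δ = 94.90°, invalid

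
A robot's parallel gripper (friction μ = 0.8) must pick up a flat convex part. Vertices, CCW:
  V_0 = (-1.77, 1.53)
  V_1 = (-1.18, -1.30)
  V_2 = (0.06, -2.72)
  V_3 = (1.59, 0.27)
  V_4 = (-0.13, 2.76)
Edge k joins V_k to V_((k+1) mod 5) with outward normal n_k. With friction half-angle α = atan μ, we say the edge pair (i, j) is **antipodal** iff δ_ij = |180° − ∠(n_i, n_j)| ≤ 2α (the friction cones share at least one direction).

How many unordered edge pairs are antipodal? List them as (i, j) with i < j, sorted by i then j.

α = atan 0.8 = 38.66°;  2α = 77.32°
n_0 = (-0.9790, -0.2041)
n_1 = (-0.7532, -0.6578)
n_2 = (+0.8902, -0.4555)
n_3 = (+0.8228, +0.5684)
n_4 = (-0.6000, +0.8000)
  (0,1): δ = 150.65°  ·
  (0,2): δ = 38.88°  ✓
  (0,3): δ = 22.86°  ✓
  (0,4): δ = 115.09°  ·
  (1,2): δ = 68.23°  ✓
  (1,3): δ = 6.49°  ✓
  (1,4): δ = 85.74°  ·
  (2,3): δ = 118.27°  ·
  (2,4): δ = 26.03°  ✓
  (3,4): δ = 87.77°  ·
antipodal pairs: 5

count = 5; pairs: (0,2), (0,3), (1,2), (1,3), (2,4)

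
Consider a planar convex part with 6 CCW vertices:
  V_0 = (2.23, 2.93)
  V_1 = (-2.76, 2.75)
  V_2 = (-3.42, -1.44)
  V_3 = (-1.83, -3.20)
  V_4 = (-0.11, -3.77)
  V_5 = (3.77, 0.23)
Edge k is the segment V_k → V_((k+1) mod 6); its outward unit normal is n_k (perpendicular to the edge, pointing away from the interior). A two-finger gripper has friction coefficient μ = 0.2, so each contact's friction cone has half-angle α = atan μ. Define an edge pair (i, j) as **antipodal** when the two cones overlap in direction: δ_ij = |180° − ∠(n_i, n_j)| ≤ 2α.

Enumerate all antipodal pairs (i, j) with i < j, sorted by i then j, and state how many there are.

count = 2; pairs: (0,3), (2,5)

α = atan 0.2 = 11.31°;  2α = 22.62°
n_0 = (-0.0360, +0.9994)
n_1 = (-0.9878, +0.1556)
n_2 = (-0.7420, -0.6704)
n_3 = (-0.3146, -0.9492)
n_4 = (+0.7178, -0.6963)
n_5 = (+0.8686, +0.4954)
  (0,1): δ = 101.02°  ·
  (0,2): δ = 49.97°  ·
  (0,3): δ = 20.40°  ✓
  (0,4): δ = 43.81°  ·
  (0,5): δ = 117.63°  ·
  (1,2): δ = 128.95°  ·
  (1,3): δ = 99.38°  ·
  (1,4): δ = 35.18°  ·
  (1,5): δ = 38.65°  ·
  (2,3): δ = 150.43°  ·
  (2,4): δ = 86.22°  ·
  (2,5): δ = 12.40°  ✓
  (3,4): δ = 115.79°  ·
  (3,5): δ = 41.97°  ·
  (4,5): δ = 106.17°  ·
antipodal pairs: 2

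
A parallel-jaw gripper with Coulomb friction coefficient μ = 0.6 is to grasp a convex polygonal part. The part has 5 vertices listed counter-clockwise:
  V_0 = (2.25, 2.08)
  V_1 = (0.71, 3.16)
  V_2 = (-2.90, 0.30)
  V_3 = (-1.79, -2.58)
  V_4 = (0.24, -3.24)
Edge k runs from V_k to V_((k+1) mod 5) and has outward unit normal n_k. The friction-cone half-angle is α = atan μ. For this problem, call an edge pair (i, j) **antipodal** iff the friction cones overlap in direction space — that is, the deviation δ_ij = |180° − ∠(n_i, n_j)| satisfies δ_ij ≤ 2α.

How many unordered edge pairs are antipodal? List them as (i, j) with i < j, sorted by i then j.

count = 5; pairs: (0,2), (0,3), (1,3), (1,4), (2,4)

α = atan 0.6 = 30.96°;  2α = 61.93°
n_0 = (+0.5742, +0.8187)
n_1 = (-0.6210, +0.7838)
n_2 = (-0.9331, -0.3596)
n_3 = (-0.3092, -0.9510)
n_4 = (+0.9355, -0.3534)
  (0,1): δ = 106.57°  ·
  (0,2): δ = 33.88°  ✓
  (0,3): δ = 17.03°  ✓
  (0,4): δ = 104.34°  ·
  (1,2): δ = 107.31°  ·
  (1,3): δ = 56.40°  ✓
  (1,4): δ = 30.91°  ✓
  (2,3): δ = 129.09°  ·
  (2,4): δ = 41.78°  ✓
  (3,4): δ = 92.69°  ·
antipodal pairs: 5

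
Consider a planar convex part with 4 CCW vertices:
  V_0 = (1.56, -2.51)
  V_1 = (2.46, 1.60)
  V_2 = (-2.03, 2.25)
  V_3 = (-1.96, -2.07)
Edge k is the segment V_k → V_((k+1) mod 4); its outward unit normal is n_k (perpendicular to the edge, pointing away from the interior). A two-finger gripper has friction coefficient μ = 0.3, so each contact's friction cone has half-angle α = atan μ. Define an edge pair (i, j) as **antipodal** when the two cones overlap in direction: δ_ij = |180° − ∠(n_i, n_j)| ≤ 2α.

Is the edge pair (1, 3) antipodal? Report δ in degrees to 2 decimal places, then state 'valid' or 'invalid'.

α = atan 0.3 = 16.70°;  2α = 33.40°
edge 1: e_1 = (-4.49, +0.65);  n_1 = (+0.1433, +0.9897)
edge 3: e_3 = (+3.52, -0.44);  n_3 = (-0.1240, -0.9923)
∠(n_1, n_3) = 178.89°
δ = |180° − 178.89°| = 1.11°
1.11° ≤ 2α = 33.40°  →  valid

δ = 1.11°, valid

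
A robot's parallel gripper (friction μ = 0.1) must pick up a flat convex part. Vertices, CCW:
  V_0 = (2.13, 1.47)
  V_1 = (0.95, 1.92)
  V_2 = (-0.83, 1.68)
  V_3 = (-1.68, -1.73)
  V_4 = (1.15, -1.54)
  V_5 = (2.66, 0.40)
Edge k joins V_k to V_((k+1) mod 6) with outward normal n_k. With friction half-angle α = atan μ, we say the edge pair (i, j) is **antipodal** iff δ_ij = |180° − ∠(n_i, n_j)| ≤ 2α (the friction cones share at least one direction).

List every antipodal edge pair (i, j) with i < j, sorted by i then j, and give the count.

count = 1; pairs: (1,3)

α = atan 0.1 = 5.71°;  2α = 11.42°
n_0 = (+0.3563, +0.9344)
n_1 = (-0.1336, +0.9910)
n_2 = (-0.9703, +0.2419)
n_3 = (+0.0670, -0.9978)
n_4 = (+0.7891, -0.6142)
n_5 = (+0.8961, +0.4439)
  (0,1): δ = 151.45°  ·
  (0,2): δ = 83.12°  ·
  (0,3): δ = 24.72°  ·
  (0,4): δ = 72.98°  ·
  (0,5): δ = 137.23°  ·
  (1,2): δ = 111.68°  ·
  (1,3): δ = 3.84°  ✓
  (1,4): δ = 44.43°  ·
  (1,5): δ = 108.67°  ·
  (2,3): δ = 72.16°  ·
  (2,4): δ = 23.90°  ·
  (2,5): δ = 40.35°  ·
  (3,4): δ = 131.74°  ·
  (3,5): δ = 67.49°  ·
  (4,5): δ = 115.75°  ·
antipodal pairs: 1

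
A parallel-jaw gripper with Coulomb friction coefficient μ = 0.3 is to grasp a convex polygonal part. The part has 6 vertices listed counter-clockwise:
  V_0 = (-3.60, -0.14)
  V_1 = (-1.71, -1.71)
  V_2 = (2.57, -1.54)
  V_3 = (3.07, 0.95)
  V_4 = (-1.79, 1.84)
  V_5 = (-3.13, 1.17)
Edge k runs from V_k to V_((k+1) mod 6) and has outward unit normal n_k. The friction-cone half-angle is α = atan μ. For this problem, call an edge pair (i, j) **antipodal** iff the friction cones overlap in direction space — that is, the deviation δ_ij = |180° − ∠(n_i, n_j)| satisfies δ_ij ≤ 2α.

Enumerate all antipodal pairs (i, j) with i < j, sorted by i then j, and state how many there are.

count = 4; pairs: (0,3), (1,3), (1,4), (2,5)

α = atan 0.3 = 16.70°;  2α = 33.40°
n_0 = (-0.6390, -0.7692)
n_1 = (+0.0397, -0.9992)
n_2 = (+0.9804, -0.1969)
n_3 = (+0.1801, +0.9836)
n_4 = (-0.4472, +0.8944)
n_5 = (-0.9413, +0.3377)
  (0,1): δ = 138.01°  ·
  (0,2): δ = 61.64°  ·
  (0,3): δ = 29.34°  ✓
  (0,4): δ = 66.28°  ·
  (0,5): δ = 109.98°  ·
  (1,2): δ = 103.63°  ·
  (1,3): δ = 12.65°  ✓
  (1,4): δ = 24.29°  ✓
  (1,5): δ = 67.99°  ·
  (2,3): δ = 89.02°  ·
  (2,4): δ = 52.08°  ·
  (2,5): δ = 8.38°  ✓
  (3,4): δ = 143.06°  ·
  (3,5): δ = 99.36°  ·
  (4,5): δ = 136.30°  ·
antipodal pairs: 4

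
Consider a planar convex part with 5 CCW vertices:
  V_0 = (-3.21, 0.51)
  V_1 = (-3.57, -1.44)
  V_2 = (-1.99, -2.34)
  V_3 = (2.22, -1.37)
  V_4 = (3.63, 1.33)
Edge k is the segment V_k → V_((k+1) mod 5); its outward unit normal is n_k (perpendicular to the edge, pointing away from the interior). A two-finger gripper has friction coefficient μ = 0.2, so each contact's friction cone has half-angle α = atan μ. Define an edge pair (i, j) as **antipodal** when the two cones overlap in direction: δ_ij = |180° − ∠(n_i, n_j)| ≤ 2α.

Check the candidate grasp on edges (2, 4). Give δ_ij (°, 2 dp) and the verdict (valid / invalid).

δ = 6.14°, valid

α = atan 0.2 = 11.31°;  2α = 22.62°
edge 2: e_2 = (+4.21, +0.97);  n_2 = (+0.2245, -0.9745)
edge 4: e_4 = (-6.84, -0.82);  n_4 = (-0.1190, +0.9929)
∠(n_2, n_4) = 173.86°
δ = |180° − 173.86°| = 6.14°
6.14° ≤ 2α = 22.62°  →  valid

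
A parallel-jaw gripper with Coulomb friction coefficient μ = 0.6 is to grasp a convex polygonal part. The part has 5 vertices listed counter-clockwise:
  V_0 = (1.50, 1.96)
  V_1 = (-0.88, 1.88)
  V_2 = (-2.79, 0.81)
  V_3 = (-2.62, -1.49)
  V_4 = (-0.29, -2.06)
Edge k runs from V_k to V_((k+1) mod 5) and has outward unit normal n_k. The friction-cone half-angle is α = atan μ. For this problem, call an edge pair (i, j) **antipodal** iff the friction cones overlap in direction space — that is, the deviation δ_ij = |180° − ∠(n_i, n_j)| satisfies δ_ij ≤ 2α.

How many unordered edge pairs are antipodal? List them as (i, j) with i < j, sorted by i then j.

α = atan 0.6 = 30.96°;  2α = 61.93°
n_0 = (-0.0336, +0.9994)
n_1 = (-0.4887, +0.8724)
n_2 = (-0.9973, -0.0737)
n_3 = (-0.2376, -0.9714)
n_4 = (+0.9135, -0.4068)
  (0,1): δ = 152.67°  ·
  (0,2): δ = 87.70°  ·
  (0,3): δ = 15.67°  ✓
  (0,4): δ = 64.07°  ·
  (1,2): δ = 115.03°  ·
  (1,3): δ = 43.00°  ✓
  (1,4): δ = 36.74°  ✓
  (2,3): δ = 107.97°  ·
  (2,4): δ = 28.23°  ✓
  (3,4): δ = 100.26°  ·
antipodal pairs: 4

count = 4; pairs: (0,3), (1,3), (1,4), (2,4)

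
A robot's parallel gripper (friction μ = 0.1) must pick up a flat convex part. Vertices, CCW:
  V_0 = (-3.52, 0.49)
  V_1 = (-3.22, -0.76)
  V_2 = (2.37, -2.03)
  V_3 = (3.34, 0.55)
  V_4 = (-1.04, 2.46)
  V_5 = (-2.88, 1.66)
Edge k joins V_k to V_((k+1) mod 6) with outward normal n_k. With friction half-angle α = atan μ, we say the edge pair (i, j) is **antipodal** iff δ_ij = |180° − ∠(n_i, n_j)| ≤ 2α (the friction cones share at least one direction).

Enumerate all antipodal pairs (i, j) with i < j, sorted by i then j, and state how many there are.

α = atan 0.1 = 5.71°;  2α = 11.42°
n_0 = (-0.9724, -0.2334)
n_1 = (-0.2215, -0.9751)
n_2 = (+0.9360, -0.3519)
n_3 = (+0.3997, +0.9166)
n_4 = (-0.3987, +0.9171)
n_5 = (-0.8773, +0.4799)
  (0,1): δ = 116.30°  ·
  (0,2): δ = 34.10°  ·
  (0,3): δ = 52.94°  ·
  (0,4): δ = 100.00°  ·
  (0,5): δ = 137.83°  ·
  (1,2): δ = 97.80°  ·
  (1,3): δ = 10.76°  ✓
  (1,4): δ = 36.30°  ·
  (1,5): δ = 74.12°  ·
  (2,3): δ = 92.96°  ·
  (2,4): δ = 45.90°  ·
  (2,5): δ = 8.07°  ✓
  (3,4): δ = 132.94°  ·
  (3,5): δ = 95.12°  ·
  (4,5): δ = 142.18°  ·
antipodal pairs: 2

count = 2; pairs: (1,3), (2,5)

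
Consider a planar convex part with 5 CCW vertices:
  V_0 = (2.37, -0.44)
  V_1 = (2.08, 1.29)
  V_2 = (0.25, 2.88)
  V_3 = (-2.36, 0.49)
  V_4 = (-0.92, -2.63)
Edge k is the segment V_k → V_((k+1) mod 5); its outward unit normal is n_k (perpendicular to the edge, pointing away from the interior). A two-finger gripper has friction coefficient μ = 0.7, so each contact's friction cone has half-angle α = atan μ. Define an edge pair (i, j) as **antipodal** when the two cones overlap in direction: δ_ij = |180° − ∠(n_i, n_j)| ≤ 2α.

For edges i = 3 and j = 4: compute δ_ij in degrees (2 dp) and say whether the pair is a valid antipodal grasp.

α = atan 0.7 = 34.99°;  2α = 69.98°
edge 3: e_3 = (+1.44, -3.12);  n_3 = (-0.9080, -0.4191)
edge 4: e_4 = (+3.29, +2.19);  n_4 = (+0.5541, -0.8324)
∠(n_3, n_4) = 98.87°
δ = |180° − 98.87°| = 81.13°
81.13° > 2α = 69.98°  →  invalid

δ = 81.13°, invalid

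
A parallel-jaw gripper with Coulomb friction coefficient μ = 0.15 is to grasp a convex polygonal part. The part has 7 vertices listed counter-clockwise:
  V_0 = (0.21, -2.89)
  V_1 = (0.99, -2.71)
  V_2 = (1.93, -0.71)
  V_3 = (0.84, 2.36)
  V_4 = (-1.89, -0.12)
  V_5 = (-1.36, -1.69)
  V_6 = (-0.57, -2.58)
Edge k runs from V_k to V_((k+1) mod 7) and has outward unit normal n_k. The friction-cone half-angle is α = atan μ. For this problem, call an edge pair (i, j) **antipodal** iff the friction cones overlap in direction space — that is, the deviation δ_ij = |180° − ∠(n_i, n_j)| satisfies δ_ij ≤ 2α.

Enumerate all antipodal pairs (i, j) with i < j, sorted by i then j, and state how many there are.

α = atan 0.15 = 8.53°;  2α = 17.06°
n_0 = (+0.2249, -0.9744)
n_1 = (+0.9050, -0.4254)
n_2 = (+0.9424, +0.3346)
n_3 = (-0.6724, +0.7402)
n_4 = (-0.9475, -0.3198)
n_5 = (-0.7479, -0.6638)
n_6 = (-0.3693, -0.9293)
  (0,1): δ = 128.17°  ·
  (0,2): δ = 83.45°  ·
  (0,3): δ = 29.26°  ·
  (0,4): δ = 95.66°  ·
  (0,5): δ = 118.60°  ·
  (0,6): δ = 145.33°  ·
  (1,2): δ = 135.28°  ·
  (1,3): δ = 22.57°  ·
  (1,4): δ = 43.83°  ·
  (1,5): δ = 66.77°  ·
  (1,6): δ = 93.50°  ·
  (2,3): δ = 67.29°  ·
  (2,4): δ = 0.89°  ✓
  (2,5): δ = 22.05°  ·
  (2,6): δ = 48.78°  ·
  (3,4): δ = 113.60°  ·
  (3,5): δ = 90.66°  ·
  (3,6): δ = 63.93°  ·
  (4,5): δ = 157.06°  ·
  (4,6): δ = 130.33°  ·
  (5,6): δ = 153.27°  ·
antipodal pairs: 1

count = 1; pairs: (2,4)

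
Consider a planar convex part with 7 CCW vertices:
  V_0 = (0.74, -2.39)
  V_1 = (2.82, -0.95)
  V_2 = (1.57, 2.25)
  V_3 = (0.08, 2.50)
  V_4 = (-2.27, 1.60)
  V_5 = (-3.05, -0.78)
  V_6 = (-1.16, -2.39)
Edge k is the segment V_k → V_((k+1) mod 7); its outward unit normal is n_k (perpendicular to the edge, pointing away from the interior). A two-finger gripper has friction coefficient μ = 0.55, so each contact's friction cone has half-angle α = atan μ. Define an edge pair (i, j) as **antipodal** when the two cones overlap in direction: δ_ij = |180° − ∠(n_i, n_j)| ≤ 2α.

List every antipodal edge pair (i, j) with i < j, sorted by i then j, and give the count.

count = 8; pairs: (0,2), (0,3), (0,4), (1,4), (1,5), (2,5), (2,6), (3,6)

α = atan 0.55 = 28.81°;  2α = 57.62°
n_0 = (+0.5692, -0.8222)
n_1 = (+0.9315, +0.3639)
n_2 = (+0.1655, +0.9862)
n_3 = (-0.3576, +0.9339)
n_4 = (-0.9503, +0.3114)
n_5 = (-0.6485, -0.7612)
n_6 = (+0.0000, -1.0000)
  (0,1): δ = 103.36°  ·
  (0,2): δ = 44.22°  ✓
  (0,3): δ = 13.74°  ✓
  (0,4): δ = 37.16°  ✓
  (0,5): δ = 104.88°  ·
  (0,6): δ = 145.30°  ·
  (1,2): δ = 120.86°  ·
  (1,3): δ = 90.38°  ·
  (1,4): δ = 39.48°  ✓
  (1,5): δ = 28.24°  ✓
  (1,6): δ = 68.66°  ·
  (2,3): δ = 149.52°  ·
  (2,4): δ = 98.62°  ·
  (2,5): δ = 30.90°  ✓
  (2,6): δ = 9.52°  ✓
  (3,4): δ = 129.10°  ·
  (3,5): δ = 61.38°  ·
  (3,6): δ = 20.96°  ✓
  (4,5): δ = 112.28°  ·
  (4,6): δ = 71.85°  ·
  (5,6): δ = 139.57°  ·
antipodal pairs: 8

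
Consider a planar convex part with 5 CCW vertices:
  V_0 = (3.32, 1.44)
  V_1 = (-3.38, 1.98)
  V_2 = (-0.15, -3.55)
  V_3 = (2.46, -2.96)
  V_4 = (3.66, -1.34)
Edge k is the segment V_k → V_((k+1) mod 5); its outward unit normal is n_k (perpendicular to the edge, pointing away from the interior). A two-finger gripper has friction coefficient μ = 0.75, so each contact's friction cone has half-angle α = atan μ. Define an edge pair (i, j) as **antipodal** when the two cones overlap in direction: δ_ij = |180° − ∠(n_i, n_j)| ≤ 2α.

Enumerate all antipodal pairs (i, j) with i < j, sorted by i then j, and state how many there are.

count = 5; pairs: (0,1), (0,2), (0,3), (1,3), (1,4)

α = atan 0.75 = 36.87°;  2α = 73.74°
n_0 = (+0.0803, +0.9968)
n_1 = (-0.8635, -0.5044)
n_2 = (+0.2205, -0.9754)
n_3 = (+0.8036, -0.5952)
n_4 = (+0.9926, +0.1214)
  (0,1): δ = 55.10°  ✓
  (0,2): δ = 17.35°  ✓
  (0,3): δ = 58.08°  ✓
  (0,4): δ = 101.58°  ·
  (1,2): δ = 107.55°  ·
  (1,3): δ = 66.82°  ✓
  (1,4): δ = 23.32°  ✓
  (2,3): δ = 139.27°  ·
  (2,4): δ = 95.77°  ·
  (3,4): δ = 136.50°  ·
antipodal pairs: 5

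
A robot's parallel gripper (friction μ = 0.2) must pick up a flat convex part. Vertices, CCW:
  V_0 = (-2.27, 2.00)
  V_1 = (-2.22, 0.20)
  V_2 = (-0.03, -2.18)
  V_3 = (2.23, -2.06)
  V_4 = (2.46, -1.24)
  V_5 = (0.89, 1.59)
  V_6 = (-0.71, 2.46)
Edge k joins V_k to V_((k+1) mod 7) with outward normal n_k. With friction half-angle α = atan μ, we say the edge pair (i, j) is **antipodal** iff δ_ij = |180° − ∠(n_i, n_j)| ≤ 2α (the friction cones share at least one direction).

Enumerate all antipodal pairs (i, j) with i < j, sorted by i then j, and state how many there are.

count = 4; pairs: (0,3), (1,4), (1,5), (2,6)

α = atan 0.2 = 11.31°;  2α = 22.62°
n_0 = (-0.9996, -0.0278)
n_1 = (-0.7359, -0.6771)
n_2 = (+0.0530, -0.9986)
n_3 = (+0.9628, -0.2701)
n_4 = (+0.8744, +0.4851)
n_5 = (+0.4777, +0.8785)
n_6 = (-0.2828, +0.9592)
  (0,1): δ = 138.97°  ·
  (0,2): δ = 88.55°  ·
  (0,3): δ = 17.26°  ✓
  (0,4): δ = 27.43°  ·
  (0,5): δ = 59.87°  ·
  (0,6): δ = 104.84°  ·
  (1,2): δ = 129.58°  ·
  (1,3): δ = 58.29°  ·
  (1,4): δ = 13.60°  ✓
  (1,5): δ = 18.85°  ✓
  (1,6): δ = 63.81°  ·
  (2,3): δ = 108.71°  ·
  (2,4): δ = 64.02°  ·
  (2,5): δ = 31.57°  ·
  (2,6): δ = 13.39°  ✓
  (3,4): δ = 135.31°  ·
  (3,5): δ = 102.87°  ·
  (3,6): δ = 57.90°  ·
  (4,5): δ = 147.56°  ·
  (4,6): δ = 102.59°  ·
  (5,6): δ = 135.04°  ·
antipodal pairs: 4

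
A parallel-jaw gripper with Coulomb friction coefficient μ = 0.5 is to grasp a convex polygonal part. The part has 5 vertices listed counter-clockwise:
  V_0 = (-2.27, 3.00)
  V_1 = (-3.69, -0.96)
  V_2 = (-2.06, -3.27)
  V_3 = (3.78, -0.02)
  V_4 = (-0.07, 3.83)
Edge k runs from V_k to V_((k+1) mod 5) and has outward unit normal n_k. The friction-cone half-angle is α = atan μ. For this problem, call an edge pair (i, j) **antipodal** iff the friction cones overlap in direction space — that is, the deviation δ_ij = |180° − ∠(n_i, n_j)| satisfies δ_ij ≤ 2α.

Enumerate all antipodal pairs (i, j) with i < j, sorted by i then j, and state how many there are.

count = 3; pairs: (0,2), (1,3), (2,4)

α = atan 0.5 = 26.57°;  2α = 53.13°
n_0 = (-0.9413, +0.3375)
n_1 = (-0.8171, -0.5765)
n_2 = (+0.4863, -0.8738)
n_3 = (+0.7071, +0.7071)
n_4 = (-0.3530, +0.9356)
  (0,1): δ = 125.07°  ·
  (0,2): δ = 41.18°  ✓
  (0,3): δ = 64.73°  ·
  (0,4): δ = 130.40°  ·
  (1,2): δ = 96.11°  ·
  (1,3): δ = 9.79°  ✓
  (1,4): δ = 75.46°  ·
  (2,3): δ = 74.10°  ·
  (2,4): δ = 8.43°  ✓
  (3,4): δ = 114.33°  ·
antipodal pairs: 3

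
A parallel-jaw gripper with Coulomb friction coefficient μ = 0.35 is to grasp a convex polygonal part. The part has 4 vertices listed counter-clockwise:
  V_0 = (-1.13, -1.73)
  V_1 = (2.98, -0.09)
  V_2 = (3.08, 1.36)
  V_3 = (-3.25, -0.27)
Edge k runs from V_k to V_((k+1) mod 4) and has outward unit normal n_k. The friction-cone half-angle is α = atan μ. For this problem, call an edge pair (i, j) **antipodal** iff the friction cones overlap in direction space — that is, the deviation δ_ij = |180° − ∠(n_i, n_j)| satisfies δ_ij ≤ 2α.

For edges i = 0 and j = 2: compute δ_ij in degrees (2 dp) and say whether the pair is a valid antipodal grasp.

δ = 7.31°, valid

α = atan 0.35 = 19.29°;  2α = 38.58°
edge 0: e_0 = (+4.11, +1.64);  n_0 = (+0.3706, -0.9288)
edge 2: e_2 = (-6.33, -1.63);  n_2 = (-0.2494, +0.9684)
∠(n_0, n_2) = 172.69°
δ = |180° − 172.69°| = 7.31°
7.31° ≤ 2α = 38.58°  →  valid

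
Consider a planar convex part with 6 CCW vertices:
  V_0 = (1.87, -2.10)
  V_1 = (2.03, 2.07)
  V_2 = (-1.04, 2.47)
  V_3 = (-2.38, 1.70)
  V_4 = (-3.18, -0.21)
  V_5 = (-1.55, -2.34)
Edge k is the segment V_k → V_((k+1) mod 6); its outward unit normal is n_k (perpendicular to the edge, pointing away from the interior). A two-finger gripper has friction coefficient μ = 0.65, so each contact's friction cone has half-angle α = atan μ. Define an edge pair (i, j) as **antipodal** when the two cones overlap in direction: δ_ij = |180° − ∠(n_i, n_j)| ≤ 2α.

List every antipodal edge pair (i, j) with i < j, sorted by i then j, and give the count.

count = 7; pairs: (0,2), (0,3), (0,4), (1,4), (1,5), (2,5), (3,5)

α = atan 0.65 = 33.02°;  2α = 66.05°
n_0 = (+0.9993, -0.0383)
n_1 = (+0.1292, +0.9916)
n_2 = (-0.4982, +0.8670)
n_3 = (-0.9224, +0.3863)
n_4 = (-0.7941, -0.6077)
n_5 = (+0.0700, -0.9975)
  (0,1): δ = 95.23°  ·
  (0,2): δ = 57.92°  ✓
  (0,3): δ = 20.53°  ✓
  (0,4): δ = 39.62°  ✓
  (0,5): δ = 96.21°  ·
  (1,2): δ = 142.69°  ·
  (1,3): δ = 105.30°  ·
  (1,4): δ = 45.15°  ✓
  (1,5): δ = 11.44°  ✓
  (2,3): δ = 142.61°  ·
  (2,4): δ = 82.46°  ·
  (2,5): δ = 25.87°  ✓
  (3,4): δ = 119.85°  ·
  (3,5): δ = 63.26°  ✓
  (4,5): δ = 123.41°  ·
antipodal pairs: 7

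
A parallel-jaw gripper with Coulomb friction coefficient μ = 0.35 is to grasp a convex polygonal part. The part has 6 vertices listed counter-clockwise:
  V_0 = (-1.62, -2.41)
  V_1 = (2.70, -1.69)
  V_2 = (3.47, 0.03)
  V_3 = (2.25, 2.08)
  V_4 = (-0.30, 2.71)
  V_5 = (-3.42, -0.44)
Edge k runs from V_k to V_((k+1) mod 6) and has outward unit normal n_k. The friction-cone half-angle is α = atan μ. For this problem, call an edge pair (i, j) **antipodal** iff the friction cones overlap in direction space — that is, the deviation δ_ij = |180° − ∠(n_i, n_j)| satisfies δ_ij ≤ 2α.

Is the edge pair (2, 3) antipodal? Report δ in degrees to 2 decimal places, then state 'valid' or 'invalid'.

δ = 134.64°, invalid

α = atan 0.35 = 19.29°;  2α = 38.58°
edge 2: e_2 = (-1.22, +2.05);  n_2 = (+0.8593, +0.5114)
edge 3: e_3 = (-2.55, +0.63);  n_3 = (+0.2398, +0.9708)
∠(n_2, n_3) = 45.36°
δ = |180° − 45.36°| = 134.64°
134.64° > 2α = 38.58°  →  invalid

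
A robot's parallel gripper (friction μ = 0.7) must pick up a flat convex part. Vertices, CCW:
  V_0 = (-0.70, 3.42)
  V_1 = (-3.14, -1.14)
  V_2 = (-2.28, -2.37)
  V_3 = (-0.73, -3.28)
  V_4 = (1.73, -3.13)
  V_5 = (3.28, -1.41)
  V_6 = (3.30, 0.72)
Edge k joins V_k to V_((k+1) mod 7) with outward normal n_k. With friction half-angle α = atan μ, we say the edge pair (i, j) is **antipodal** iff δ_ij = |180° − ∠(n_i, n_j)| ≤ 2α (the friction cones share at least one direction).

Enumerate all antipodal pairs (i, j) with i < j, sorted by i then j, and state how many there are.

α = atan 0.7 = 34.99°;  2α = 69.98°
n_0 = (-0.8817, +0.4718)
n_1 = (-0.8195, -0.5730)
n_2 = (-0.5063, -0.8624)
n_3 = (+0.0609, -0.9981)
n_4 = (+0.7429, -0.6694)
n_5 = (+1.0000, -0.0094)
n_6 = (+0.5595, +0.8288)
  (0,1): δ = 116.89°  ·
  (0,2): δ = 92.27°  ·
  (0,3): δ = 58.36°  ✓
  (0,4): δ = 13.87°  ✓
  (0,5): δ = 27.61°  ✓
  (0,6): δ = 84.13°  ·
  (1,2): δ = 155.38°  ·
  (1,3): δ = 121.47°  ·
  (1,4): δ = 76.98°  ·
  (1,5): δ = 35.50°  ✓
  (1,6): δ = 21.02°  ✓
  (2,3): δ = 146.09°  ·
  (2,4): δ = 101.61°  ·
  (2,5): δ = 60.12°  ✓
  (2,6): δ = 3.60°  ✓
  (3,4): δ = 135.51°  ·
  (3,5): δ = 94.03°  ·
  (3,6): δ = 37.51°  ✓
  (4,5): δ = 138.51°  ·
  (4,6): δ = 82.00°  ·
  (5,6): δ = 123.48°  ·
antipodal pairs: 8

count = 8; pairs: (0,3), (0,4), (0,5), (1,5), (1,6), (2,5), (2,6), (3,6)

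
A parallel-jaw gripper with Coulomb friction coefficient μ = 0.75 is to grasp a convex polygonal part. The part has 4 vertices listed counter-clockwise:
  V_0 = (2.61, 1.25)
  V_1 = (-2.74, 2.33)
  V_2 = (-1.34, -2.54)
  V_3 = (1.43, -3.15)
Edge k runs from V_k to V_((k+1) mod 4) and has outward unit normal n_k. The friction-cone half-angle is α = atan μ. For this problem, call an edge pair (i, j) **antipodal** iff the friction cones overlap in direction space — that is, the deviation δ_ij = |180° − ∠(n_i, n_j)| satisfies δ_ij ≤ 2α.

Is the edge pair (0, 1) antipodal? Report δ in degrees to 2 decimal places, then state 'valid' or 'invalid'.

δ = 62.55°, valid

α = atan 0.75 = 36.87°;  2α = 73.74°
edge 0: e_0 = (-5.35, +1.08);  n_0 = (+0.1979, +0.9802)
edge 1: e_1 = (+1.40, -4.87);  n_1 = (-0.9611, -0.2763)
∠(n_0, n_1) = 117.45°
δ = |180° − 117.45°| = 62.55°
62.55° ≤ 2α = 73.74°  →  valid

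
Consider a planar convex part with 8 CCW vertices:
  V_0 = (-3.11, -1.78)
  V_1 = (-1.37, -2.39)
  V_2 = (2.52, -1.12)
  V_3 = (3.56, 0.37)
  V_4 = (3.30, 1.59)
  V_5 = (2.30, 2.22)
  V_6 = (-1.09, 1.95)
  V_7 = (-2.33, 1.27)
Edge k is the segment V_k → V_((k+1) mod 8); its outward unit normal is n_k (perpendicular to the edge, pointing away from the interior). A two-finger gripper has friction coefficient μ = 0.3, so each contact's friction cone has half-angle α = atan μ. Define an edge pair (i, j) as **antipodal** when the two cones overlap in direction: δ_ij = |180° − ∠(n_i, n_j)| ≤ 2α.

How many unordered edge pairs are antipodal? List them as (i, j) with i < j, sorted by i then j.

count = 7; pairs: (0,4), (0,5), (1,5), (1,6), (2,6), (2,7), (3,7)

α = atan 0.3 = 16.70°;  2α = 33.40°
n_0 = (-0.3308, -0.9437)
n_1 = (+0.3104, -0.9506)
n_2 = (+0.8200, -0.5724)
n_3 = (+0.9780, +0.2084)
n_4 = (+0.5330, +0.8461)
n_5 = (-0.0794, +0.9968)
n_6 = (-0.4808, +0.8768)
n_7 = (-0.9688, +0.2478)
  (0,1): δ = 142.60°  ·
  (0,2): δ = 105.60°  ·
  (0,3): δ = 58.65°  ·
  (0,4): δ = 12.89°  ✓
  (0,5): δ = 23.87°  ✓
  (0,6): δ = 48.06°  ·
  (0,7): δ = 94.97°  ·
  (1,2): δ = 143.00°  ·
  (1,3): δ = 96.05°  ·
  (1,4): δ = 50.29°  ·
  (1,5): δ = 13.53°  ✓
  (1,6): δ = 10.66°  ✓
  (1,7): δ = 57.57°  ·
  (2,3): δ = 133.05°  ·
  (2,4): δ = 87.30°  ·
  (2,5): δ = 50.53°  ·
  (2,6): δ = 26.35°  ✓
  (2,7): δ = 20.57°  ✓
  (3,4): δ = 134.24°  ·
  (3,5): δ = 97.48°  ·
  (3,6): δ = 73.29°  ·
  (3,7): δ = 26.38°  ✓
  (4,5): δ = 143.24°  ·
  (4,6): δ = 119.05°  ·
  (4,7): δ = 72.13°  ·
  (5,6): δ = 155.81°  ·
  (5,7): δ = 108.90°  ·
  (6,7): δ = 133.09°  ·
antipodal pairs: 7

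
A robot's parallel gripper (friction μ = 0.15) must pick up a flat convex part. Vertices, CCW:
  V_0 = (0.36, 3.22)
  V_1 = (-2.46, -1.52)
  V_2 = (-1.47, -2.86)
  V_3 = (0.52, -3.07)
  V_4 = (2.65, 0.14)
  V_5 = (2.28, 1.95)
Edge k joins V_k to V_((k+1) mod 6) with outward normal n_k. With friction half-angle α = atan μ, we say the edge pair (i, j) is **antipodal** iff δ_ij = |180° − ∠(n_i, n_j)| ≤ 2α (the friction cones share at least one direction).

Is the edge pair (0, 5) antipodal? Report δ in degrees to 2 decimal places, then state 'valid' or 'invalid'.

δ = 87.27°, invalid

α = atan 0.15 = 8.53°;  2α = 17.06°
edge 0: e_0 = (-2.82, -4.74);  n_0 = (-0.8594, +0.5113)
edge 5: e_5 = (-1.92, +1.27);  n_5 = (+0.5517, +0.8340)
∠(n_0, n_5) = 92.73°
δ = |180° − 92.73°| = 87.27°
87.27° > 2α = 17.06°  →  invalid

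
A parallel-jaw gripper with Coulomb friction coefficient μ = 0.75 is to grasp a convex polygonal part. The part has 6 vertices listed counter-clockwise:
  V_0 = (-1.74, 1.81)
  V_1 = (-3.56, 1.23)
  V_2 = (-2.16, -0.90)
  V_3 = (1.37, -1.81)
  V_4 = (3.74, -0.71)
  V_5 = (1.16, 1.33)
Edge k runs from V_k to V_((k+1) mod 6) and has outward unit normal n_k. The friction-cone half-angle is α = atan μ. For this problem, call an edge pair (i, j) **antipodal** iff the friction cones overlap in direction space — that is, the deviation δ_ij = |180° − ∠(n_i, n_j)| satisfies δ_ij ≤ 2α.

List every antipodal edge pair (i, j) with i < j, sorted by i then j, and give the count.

count = 8; pairs: (0,2), (0,3), (1,4), (1,5), (2,4), (2,5), (3,4), (3,5)

α = atan 0.75 = 36.87°;  2α = 73.74°
n_0 = (-0.3036, +0.9528)
n_1 = (-0.8357, -0.5493)
n_2 = (-0.2496, -0.9683)
n_3 = (+0.4210, -0.9071)
n_4 = (+0.6202, +0.7844)
n_5 = (+0.1633, +0.9866)
  (0,1): δ = 74.36°  ·
  (0,2): δ = 32.13°  ✓
  (0,3): δ = 7.22°  ✓
  (0,4): δ = 123.99°  ·
  (0,5): δ = 152.93°  ·
  (1,2): δ = 137.77°  ·
  (1,3): δ = 98.42°  ·
  (1,4): δ = 18.35°  ✓
  (1,5): δ = 47.29°  ✓
  (2,3): δ = 140.65°  ·
  (2,4): δ = 23.88°  ✓
  (2,5): δ = 5.06°  ✓
  (3,4): δ = 63.23°  ✓
  (3,5): δ = 34.30°  ✓
  (4,5): δ = 151.06°  ·
antipodal pairs: 8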